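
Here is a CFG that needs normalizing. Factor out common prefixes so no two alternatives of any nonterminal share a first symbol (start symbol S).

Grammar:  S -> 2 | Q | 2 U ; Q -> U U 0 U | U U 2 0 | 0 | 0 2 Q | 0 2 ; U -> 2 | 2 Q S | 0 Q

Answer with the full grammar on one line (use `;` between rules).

S has alternatives sharing prefix '2': factor to S → 2 S' with S' → ε | U.
Q has alternatives sharing prefix '0': factor to Q → 0 Q' with Q' → ε | 2 Q | 2.
Q has alternatives sharing prefix 'U U': factor to Q → U U Q'' with Q'' → 0 U | 2 0.
U has alternatives sharing prefix '2': factor to U → 2 U' with U' → ε | Q S.
Q' has alternatives sharing prefix '2': factor to Q' → 2 Q''' with Q''' → Q | ε.

S -> Q | 2 S'; Q -> 0 Q' | U U Q''; U -> 0 Q | 2 U'; S' -> ε | U; Q' -> ε | 2 Q'''; Q'' -> 0 U | 2 0; U' -> ε | Q S; Q''' -> Q | ε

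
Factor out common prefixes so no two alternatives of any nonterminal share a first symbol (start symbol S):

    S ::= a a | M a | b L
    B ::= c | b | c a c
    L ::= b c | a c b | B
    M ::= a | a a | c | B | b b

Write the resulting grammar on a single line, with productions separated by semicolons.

S ::= a a | M a | b L; B ::= b | c B'; L ::= b c | a c b | B; M ::= c | B | b b | a M'; B' ::= ε | a c; M' ::= ε | a

B has alternatives sharing prefix 'c': factor to B → c B' with B' → ε | a c.
M has alternatives sharing prefix 'a': factor to M → a M' with M' → ε | a.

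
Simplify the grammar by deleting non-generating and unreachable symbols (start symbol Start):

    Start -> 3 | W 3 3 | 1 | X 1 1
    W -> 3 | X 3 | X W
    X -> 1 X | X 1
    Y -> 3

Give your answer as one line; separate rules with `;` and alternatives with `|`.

Start -> 3 | W 3 3 | 1; W -> 3

Generating nonterminals: {Start, W, Y}.
Reachable from Start after that: {Start, W}.
Removed useless symbols: {X, Y} and every production mentioning them.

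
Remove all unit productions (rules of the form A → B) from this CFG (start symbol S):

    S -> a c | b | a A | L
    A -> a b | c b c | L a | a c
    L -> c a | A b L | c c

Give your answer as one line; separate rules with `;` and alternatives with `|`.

S -> c a | A b L | c c | a c | b | a A; A -> a b | c b c | L a | a c; L -> c a | A b L | c c

Unit pairs: S ⇒* {L}.
For every A with A ⇒* B via unit rules, add B's non-unit alternatives to A; then delete every rule of the form X → Y.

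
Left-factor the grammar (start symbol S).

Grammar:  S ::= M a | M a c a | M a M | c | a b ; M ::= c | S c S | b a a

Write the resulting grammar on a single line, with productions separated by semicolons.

S has alternatives sharing prefix 'M a': factor to S → M a S' with S' → ε | c a | M.

S ::= c | a b | M a S'; M ::= c | S c S | b a a; S' ::= ε | c a | M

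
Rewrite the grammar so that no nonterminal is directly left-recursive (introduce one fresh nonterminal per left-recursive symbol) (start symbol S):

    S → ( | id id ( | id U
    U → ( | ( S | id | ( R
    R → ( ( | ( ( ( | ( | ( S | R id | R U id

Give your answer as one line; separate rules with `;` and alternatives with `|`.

S → ( | id id ( | id U; U → ( | ( S | id | ( R; R → ( ( R' | ( ( ( R' | ( R' | ( S R'; R' → id R' | U id R' | ε

Left recursion appears on R.
For R: α = {id, U id}, β = {( (, ( ( (, (, ( S}. Rewrite as R → β R' and R' → α R' | ε.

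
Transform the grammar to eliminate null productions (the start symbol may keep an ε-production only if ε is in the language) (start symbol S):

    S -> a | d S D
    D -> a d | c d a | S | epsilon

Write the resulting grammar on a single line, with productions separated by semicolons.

Nullable nonterminals: {D}.
ε ∉ L(G), so no ε-production is kept.
For each production, add variants omitting each subset of nullable occurrences: S → d S D gives d S D | d S.

S -> a | d S D | d S; D -> a d | c d a | S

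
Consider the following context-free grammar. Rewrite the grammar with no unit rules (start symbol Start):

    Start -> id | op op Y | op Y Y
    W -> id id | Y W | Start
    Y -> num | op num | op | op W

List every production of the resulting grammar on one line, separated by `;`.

Start -> id | op op Y | op Y Y; W -> id | op op Y | op Y Y | id id | Y W; Y -> num | op num | op | op W

Unit pairs: W ⇒* {Start}.
Replace each nonterminal's rules with the union of the non-unit rules of every nonterminal it unit-derives.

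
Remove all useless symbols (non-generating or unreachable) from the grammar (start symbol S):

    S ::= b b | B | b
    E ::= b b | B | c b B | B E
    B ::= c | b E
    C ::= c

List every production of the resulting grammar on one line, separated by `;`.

Generating nonterminals: {B, C, E, S}.
Reachable from S after that: {B, E, S}.
Removed useless symbols: {C} and every production mentioning them.

S ::= b b | B | b; E ::= b b | B | c b B | B E; B ::= c | b E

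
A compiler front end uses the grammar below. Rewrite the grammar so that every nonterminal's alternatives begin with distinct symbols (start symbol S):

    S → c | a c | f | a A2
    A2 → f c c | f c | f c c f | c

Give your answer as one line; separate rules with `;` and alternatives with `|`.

S → c | f | a S'; A2 → c | f c A2'; S' → c | A2; A2' → ε | c A2''; A2'' → ε | f

S has alternatives sharing prefix 'a': factor to S → a S' with S' → c | A2.
A2 has alternatives sharing prefix 'f c': factor to A2 → f c A2' with A2' → c | ε | c f.
A2' has alternatives sharing prefix 'c': factor to A2' → c A2'' with A2'' → ε | f.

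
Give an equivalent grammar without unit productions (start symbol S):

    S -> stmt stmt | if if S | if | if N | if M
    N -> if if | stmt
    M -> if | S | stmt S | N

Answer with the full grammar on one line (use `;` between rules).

S -> stmt stmt | if if S | if | if N | if M; N -> if if | stmt; M -> stmt stmt | if if S | if | if N | if M | if if | stmt | stmt S

Unit pairs: M ⇒* {N, S}.
For each unit pair (A, B), copy every non-unit production of B to A, then drop all unit productions.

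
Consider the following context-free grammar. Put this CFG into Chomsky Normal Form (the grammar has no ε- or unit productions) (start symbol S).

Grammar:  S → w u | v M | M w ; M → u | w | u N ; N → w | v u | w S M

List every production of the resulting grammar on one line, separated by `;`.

S → X1 X2 | X3 M | M X1; M → u | w | X2 N; N → w | X3 X2 | X1 Y1; X1 → w; X2 → u; X3 → v; Y1 → S M

Introduce a nonterminal for each terminal appearing in a rule of length ≥ 2: X1 → w, X2 → u, X3 → v.
Binarize each right-hand side of length ≥ 3 by chaining fresh nonterminals (Y1, Y2, …): affected rules were N → X1 S M.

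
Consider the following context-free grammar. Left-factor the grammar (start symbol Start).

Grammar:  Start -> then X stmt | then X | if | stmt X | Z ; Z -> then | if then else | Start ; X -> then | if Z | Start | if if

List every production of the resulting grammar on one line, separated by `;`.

Start has alternatives sharing prefix 'then X': factor to Start → then X Start1 with Start1 → stmt | ε.
X has alternatives sharing prefix 'if': factor to X → if X1 with X1 → Z | if.

Start -> if | stmt X | Z | then X Start1; Z -> then | if then else | Start; X -> then | Start | if X1; Start1 -> stmt | eps; X1 -> Z | if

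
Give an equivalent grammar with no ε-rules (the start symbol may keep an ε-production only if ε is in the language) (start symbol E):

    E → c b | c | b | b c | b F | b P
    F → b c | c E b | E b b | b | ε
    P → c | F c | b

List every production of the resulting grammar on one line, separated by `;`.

E → c b | c | b | b c | b F | b P; F → b c | c E b | E b b | b; P → c | F c | b

Nullable set = {F}.
ε ∉ L(G), so no ε-production is kept.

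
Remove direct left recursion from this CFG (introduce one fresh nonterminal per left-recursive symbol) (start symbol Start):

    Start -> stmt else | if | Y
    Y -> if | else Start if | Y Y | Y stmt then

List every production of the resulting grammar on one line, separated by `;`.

Left recursion appears on Y.
For Y: α = {Y, stmt then}, β = {if, else Start if}. Rewrite as Y → β Y1 and Y1 → α Y1 | ε.

Start -> stmt else | if | Y; Y -> if Y1 | else Start if Y1; Y1 -> Y Y1 | stmt then Y1 | ε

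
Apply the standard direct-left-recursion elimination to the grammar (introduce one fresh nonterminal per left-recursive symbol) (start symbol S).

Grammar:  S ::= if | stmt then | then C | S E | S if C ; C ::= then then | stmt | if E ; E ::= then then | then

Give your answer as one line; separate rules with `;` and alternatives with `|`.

S ::= if S' | stmt then S' | then C S'; C ::= then then | stmt | if E; E ::= then then | then; S' ::= E S' | if C S' | ε

Directly left-recursive nonterminal: S.
For S: α = {E, if C}, β = {if, stmt then, then C}. Rewrite as S → β S' and S' → α S' | ε.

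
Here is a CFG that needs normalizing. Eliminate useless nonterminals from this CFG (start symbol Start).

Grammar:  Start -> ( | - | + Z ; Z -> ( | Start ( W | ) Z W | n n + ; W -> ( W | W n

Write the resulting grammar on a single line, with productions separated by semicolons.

Generating nonterminals: {Start, Z}.
Reachable from Start after that: {Start, Z}.
Removed useless symbols: {W} and every production mentioning them.

Start -> ( | - | + Z; Z -> ( | n n +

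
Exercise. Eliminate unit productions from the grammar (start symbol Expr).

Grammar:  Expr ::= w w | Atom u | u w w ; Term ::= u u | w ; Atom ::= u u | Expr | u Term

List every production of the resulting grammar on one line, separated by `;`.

Unit pairs: Atom ⇒* {Expr}.
For every A with A ⇒* B via unit rules, add B's non-unit alternatives to A; then delete every rule of the form X → Y.

Expr ::= w w | Atom u | u w w; Term ::= u u | w; Atom ::= u u | u Term | w w | Atom u | u w w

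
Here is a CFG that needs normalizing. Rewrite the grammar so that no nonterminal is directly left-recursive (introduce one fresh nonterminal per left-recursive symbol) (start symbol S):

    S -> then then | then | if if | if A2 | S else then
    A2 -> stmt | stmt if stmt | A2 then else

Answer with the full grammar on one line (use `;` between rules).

S, A2 are directly left-recursive.
For S: α = {else then}, β = {then then, then, if if, if A2}. Rewrite as S → β S' and S' → α S' | ε.
For A2: α = {then else}, β = {stmt, stmt if stmt}. Rewrite as A2 → β A2' and A2' → α A2' | ε.

S -> then then S' | then S' | if if S' | if A2 S'; A2 -> stmt A2' | stmt if stmt A2'; S' -> else then S' | ε; A2' -> then else A2' | ε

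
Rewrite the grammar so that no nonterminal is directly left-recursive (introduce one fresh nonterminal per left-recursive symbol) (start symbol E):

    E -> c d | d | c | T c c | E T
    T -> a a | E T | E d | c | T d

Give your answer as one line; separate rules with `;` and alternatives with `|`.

E, T are directly left-recursive.
For E: α = {T}, β = {c d, d, c, T c c}. Rewrite as E → β E' and E' → α E' | ε.
For T: α = {d}, β = {a a, E T, E d, c}. Rewrite as T → β T' and T' → α T' | ε.

E -> c d E' | d E' | c E' | T c c E'; T -> a a T' | E T T' | E d T' | c T'; E' -> T E' | ε; T' -> d T' | ε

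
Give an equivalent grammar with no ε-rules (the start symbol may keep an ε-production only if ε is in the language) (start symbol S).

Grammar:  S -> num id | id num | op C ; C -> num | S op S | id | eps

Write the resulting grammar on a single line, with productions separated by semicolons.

The nullable symbols are {C}.
ε ∉ L(G), so no ε-production is kept.
Add the nullable-subset variants: S → op C gives op C | op.

S -> num id | id num | op C | op; C -> num | S op S | id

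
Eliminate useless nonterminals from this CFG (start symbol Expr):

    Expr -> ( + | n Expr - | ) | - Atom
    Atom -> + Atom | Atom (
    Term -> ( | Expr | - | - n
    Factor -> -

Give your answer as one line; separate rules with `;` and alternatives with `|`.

Expr -> ( + | n Expr - | )

Generating nonterminals: {Expr, Factor, Term}.
Reachable from Expr after that: {Expr}.
Removed useless symbols: {Atom, Factor, Term} and every production mentioning them.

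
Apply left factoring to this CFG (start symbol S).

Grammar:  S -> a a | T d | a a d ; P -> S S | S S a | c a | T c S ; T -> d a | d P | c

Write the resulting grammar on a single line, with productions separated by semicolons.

S -> T d | a a S'; P -> c a | T c S | S S P'; T -> c | d T'; S' -> ε | d; P' -> ε | a; T' -> a | P

S has alternatives sharing prefix 'a a': factor to S → a a S' with S' → ε | d.
P has alternatives sharing prefix 'S S': factor to P → S S P' with P' → ε | a.
T has alternatives sharing prefix 'd': factor to T → d T' with T' → a | P.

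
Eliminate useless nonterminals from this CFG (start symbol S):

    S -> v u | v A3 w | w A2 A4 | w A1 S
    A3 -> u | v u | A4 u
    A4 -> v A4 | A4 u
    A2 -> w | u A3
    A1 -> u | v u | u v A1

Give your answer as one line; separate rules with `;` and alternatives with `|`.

S -> v u | v A3 w | w A1 S; A3 -> u | v u; A1 -> u | v u | u v A1

Generating nonterminals: {A1, A2, A3, S}.
Reachable from S after that: {A1, A3, S}.
Removed useless symbols: {A2, A4} and every production mentioning them.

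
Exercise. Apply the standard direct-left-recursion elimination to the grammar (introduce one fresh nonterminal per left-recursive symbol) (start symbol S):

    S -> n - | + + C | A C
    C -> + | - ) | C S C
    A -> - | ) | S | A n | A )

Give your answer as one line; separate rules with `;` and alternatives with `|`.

S -> n - | + + C | A C; C -> + C' | - ) C'; A -> - A' | ) A' | S A'; C' -> S C C' | eps; A' -> n A' | ) A' | eps

Left recursion appears on C, A.
For C: α = {S C}, β = {+, - )}. Rewrite as C → β C' and C' → α C' | ε.
For A: α = {n, )}, β = {-, ), S}. Rewrite as A → β A' and A' → α A' | ε.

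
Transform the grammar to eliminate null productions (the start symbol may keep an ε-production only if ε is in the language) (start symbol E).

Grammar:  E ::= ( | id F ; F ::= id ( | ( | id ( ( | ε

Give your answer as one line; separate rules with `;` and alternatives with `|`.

E ::= ( | id F | id; F ::= id ( | ( | id ( (

Nullable set = {F}.
ε ∉ L(G), so no ε-production is kept.
For each production, add variants omitting each subset of nullable occurrences: E → id F gives id F | id.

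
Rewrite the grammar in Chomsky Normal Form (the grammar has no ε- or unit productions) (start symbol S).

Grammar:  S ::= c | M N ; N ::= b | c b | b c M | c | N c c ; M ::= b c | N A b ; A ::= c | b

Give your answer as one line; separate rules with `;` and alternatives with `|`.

Introduce a nonterminal for each terminal appearing in a rule of length ≥ 2: X1 → c, X2 → b.
Binarize each right-hand side of length ≥ 3 by chaining fresh nonterminals (Y1, Y2, …): affected rules were N → X2 X1 M; N → N X1 X1; M → N A X2.

S ::= c | M N; N ::= b | X1 X2 | X2 Y1 | c | N Y2; M ::= X2 X1 | N Y3; A ::= c | b; X1 ::= c; X2 ::= b; Y1 ::= X1 M; Y2 ::= X1 X1; Y3 ::= A X2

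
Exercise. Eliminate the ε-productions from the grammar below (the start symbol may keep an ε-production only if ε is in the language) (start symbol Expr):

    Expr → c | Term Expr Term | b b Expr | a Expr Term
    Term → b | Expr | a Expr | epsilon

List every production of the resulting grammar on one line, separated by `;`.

Expr → c | Term Expr Term | Term Expr | Expr Term | b b Expr | a Expr Term | a Expr; Term → b | Expr | a Expr

Nullable set = {Term}.
ε ∉ L(G), so no ε-production is kept.
Add the nullable-subset variants: Expr → Term Expr Term gives Term Expr Term | Term Expr | Expr Term. Expr → a Expr Term gives a Expr Term | a Expr.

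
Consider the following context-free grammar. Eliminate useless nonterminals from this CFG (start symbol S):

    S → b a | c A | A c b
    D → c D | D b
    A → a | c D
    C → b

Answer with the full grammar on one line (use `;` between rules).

S → b a | c A | A c b; A → a

Generating nonterminals: {A, C, S}.
Reachable from S after that: {A, S}.
Removed useless symbols: {C, D} and every production mentioning them.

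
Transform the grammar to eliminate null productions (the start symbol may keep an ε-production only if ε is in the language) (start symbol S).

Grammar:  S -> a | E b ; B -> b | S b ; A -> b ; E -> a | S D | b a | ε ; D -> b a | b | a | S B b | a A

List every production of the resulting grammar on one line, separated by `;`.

Nullable nonterminals: {E}.
ε ∉ L(G), so no ε-production is kept.
For each production, add variants omitting each subset of nullable occurrences: S → E b gives E b | b.

S -> a | E b | b; B -> b | S b; A -> b; E -> a | S D | b a; D -> b a | b | a | S B b | a A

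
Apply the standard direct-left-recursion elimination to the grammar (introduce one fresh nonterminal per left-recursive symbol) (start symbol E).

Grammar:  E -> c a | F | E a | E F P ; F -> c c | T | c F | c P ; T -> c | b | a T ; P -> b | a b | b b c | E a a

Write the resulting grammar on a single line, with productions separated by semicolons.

E -> c a E' | F E'; F -> c c | T | c F | c P; T -> c | b | a T; P -> b | a b | b b c | E a a; E' -> a E' | F P E' | ε

E is directly left-recursive.
For E: α = {a, F P}, β = {c a, F}. Rewrite as E → β E' and E' → α E' | ε.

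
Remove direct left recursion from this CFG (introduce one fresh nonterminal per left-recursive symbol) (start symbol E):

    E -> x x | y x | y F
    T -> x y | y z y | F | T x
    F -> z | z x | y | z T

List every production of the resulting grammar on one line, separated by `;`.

Left recursion appears on T.
For T: α = {x}, β = {x y, y z y, F}. Rewrite as T → β T' and T' → α T' | ε.

E -> x x | y x | y F; T -> x y T' | y z y T' | F T'; F -> z | z x | y | z T; T' -> x T' | ε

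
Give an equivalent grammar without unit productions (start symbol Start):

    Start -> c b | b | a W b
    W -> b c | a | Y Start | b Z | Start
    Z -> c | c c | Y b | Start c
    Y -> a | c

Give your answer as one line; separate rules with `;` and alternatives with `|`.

Start -> c b | b | a W b; W -> c b | b | a W b | b c | a | Y Start | b Z; Z -> c | c c | Y b | Start c; Y -> a | c

Unit pairs: W ⇒* {Start}.
Replace each nonterminal's rules with the union of the non-unit rules of every nonterminal it unit-derives.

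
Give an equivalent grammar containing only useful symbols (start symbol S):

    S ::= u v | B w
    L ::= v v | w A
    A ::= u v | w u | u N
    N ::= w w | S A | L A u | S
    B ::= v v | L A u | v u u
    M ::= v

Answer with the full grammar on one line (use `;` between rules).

Generating nonterminals: {A, B, L, M, N, S}.
Reachable from S after that: {A, B, L, N, S}.
Removed useless symbols: {M} and every production mentioning them.

S ::= u v | B w; L ::= v v | w A; A ::= u v | w u | u N; N ::= w w | S A | L A u | S; B ::= v v | L A u | v u u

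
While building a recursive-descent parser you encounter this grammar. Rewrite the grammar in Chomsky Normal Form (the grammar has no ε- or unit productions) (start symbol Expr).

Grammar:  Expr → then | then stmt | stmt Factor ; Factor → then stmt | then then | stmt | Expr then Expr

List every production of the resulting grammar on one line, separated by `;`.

Expr → then | X1 X2 | X2 Factor; Factor → X1 X2 | X1 X1 | stmt | Expr Y1; X1 → then; X2 → stmt; Y1 → X1 Expr

Introduce a nonterminal for each terminal appearing in a rule of length ≥ 2: X1 → then, X2 → stmt.
Binarize each right-hand side of length ≥ 3 by chaining fresh nonterminals (Y1, Y2, …): affected rules were Factor → Expr X1 Expr.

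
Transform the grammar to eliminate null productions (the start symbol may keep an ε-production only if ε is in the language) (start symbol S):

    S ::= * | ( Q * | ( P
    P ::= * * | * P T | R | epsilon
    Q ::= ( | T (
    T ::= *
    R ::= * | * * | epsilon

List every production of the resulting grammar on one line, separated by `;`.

S ::= * | ( Q * | ( P | (; P ::= * * | * P T | * T | R; Q ::= ( | T (; T ::= *; R ::= * | * *

Nullable set = {P, R}.
ε ∉ L(G), so no ε-production is kept.
For each production, add variants omitting each subset of nullable occurrences: S → ( P gives ( P | (. P → * P T gives * P T | * T.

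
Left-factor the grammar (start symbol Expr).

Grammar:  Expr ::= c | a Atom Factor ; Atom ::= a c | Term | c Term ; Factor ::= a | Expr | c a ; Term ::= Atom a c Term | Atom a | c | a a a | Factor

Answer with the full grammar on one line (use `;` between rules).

Term has alternatives sharing prefix 'Atom a': factor to Term → Atom a Term1 with Term1 → c Term | ε.

Expr ::= c | a Atom Factor; Atom ::= a c | Term | c Term; Factor ::= a | Expr | c a; Term ::= c | a a a | Factor | Atom a Term1; Term1 ::= c Term | ε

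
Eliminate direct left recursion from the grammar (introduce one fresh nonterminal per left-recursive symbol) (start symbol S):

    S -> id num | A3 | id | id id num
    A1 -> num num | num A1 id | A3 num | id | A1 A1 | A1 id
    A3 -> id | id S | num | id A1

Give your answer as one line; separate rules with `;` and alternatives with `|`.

Directly left-recursive nonterminal: A1.
For A1: α = {A1, id}, β = {num num, num A1 id, A3 num, id}. Rewrite as A1 → β A1' and A1' → α A1' | ε.

S -> id num | A3 | id | id id num; A1 -> num num A1' | num A1 id A1' | A3 num A1' | id A1'; A3 -> id | id S | num | id A1; A1' -> A1 A1' | id A1' | ε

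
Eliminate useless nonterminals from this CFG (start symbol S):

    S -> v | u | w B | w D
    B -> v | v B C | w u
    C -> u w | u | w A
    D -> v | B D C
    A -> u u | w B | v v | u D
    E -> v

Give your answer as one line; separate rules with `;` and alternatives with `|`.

S -> v | u | w B | w D; B -> v | v B C | w u; C -> u w | u | w A; D -> v | B D C; A -> u u | w B | v v | u D

Generating nonterminals: {A, B, C, D, E, S}.
Reachable from S after that: {A, B, C, D, S}.
Removed useless symbols: {E} and every production mentioning them.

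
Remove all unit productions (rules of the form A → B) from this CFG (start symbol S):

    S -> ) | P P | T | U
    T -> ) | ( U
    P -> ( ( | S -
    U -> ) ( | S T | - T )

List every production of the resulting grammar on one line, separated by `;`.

S -> ) ( | S T | - T ) | ) | P P | ( U; T -> ) | ( U; P -> ( ( | S -; U -> ) ( | S T | - T )

Unit pairs: S ⇒* {T, U}.
Replace each nonterminal's rules with the union of the non-unit rules of every nonterminal it unit-derives.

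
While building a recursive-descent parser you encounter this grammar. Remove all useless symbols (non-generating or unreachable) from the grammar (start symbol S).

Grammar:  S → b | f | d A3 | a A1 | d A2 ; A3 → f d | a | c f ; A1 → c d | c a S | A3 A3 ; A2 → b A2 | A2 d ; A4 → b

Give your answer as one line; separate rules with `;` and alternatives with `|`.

Generating nonterminals: {A1, A3, A4, S}.
Reachable from S after that: {A1, A3, S}.
Removed useless symbols: {A2, A4} and every production mentioning them.

S → b | f | d A3 | a A1; A3 → f d | a | c f; A1 → c d | c a S | A3 A3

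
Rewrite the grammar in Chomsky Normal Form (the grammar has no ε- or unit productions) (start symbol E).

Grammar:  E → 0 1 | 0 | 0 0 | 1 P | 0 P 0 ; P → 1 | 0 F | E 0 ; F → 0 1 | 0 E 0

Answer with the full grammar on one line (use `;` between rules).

Introduce a nonterminal for each terminal appearing in a rule of length ≥ 2: X1 → 0, X2 → 1.
Binarize each right-hand side of length ≥ 3 by chaining fresh nonterminals (Y1, Y2, …): affected rules were E → X1 P X1; F → X1 E X1.

E → X1 X2 | 0 | X1 X1 | X2 P | X1 Y1; P → 1 | X1 F | E X1; F → X1 X2 | X1 Y2; X1 → 0; X2 → 1; Y1 → P X1; Y2 → E X1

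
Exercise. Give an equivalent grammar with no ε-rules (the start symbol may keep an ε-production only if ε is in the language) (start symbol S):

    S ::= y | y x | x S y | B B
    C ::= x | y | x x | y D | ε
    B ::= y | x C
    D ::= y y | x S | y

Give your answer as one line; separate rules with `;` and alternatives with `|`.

S ::= y | y x | x S y | B B; C ::= x | y | x x | y D; B ::= y | x C | x; D ::= y y | x S | y

Nullable set = {C}.
ε ∉ L(G), so no ε-production is kept.
For each production, add variants omitting each subset of nullable occurrences: B → x C gives x C | x.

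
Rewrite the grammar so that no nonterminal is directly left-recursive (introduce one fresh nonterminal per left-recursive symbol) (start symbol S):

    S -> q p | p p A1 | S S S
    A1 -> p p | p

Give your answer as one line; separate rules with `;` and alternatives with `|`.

S -> q p S' | p p A1 S'; A1 -> p p | p; S' -> S S S' | ε

Directly left-recursive nonterminal: S.
For S: α = {S S}, β = {q p, p p A1}. Rewrite as S → β S' and S' → α S' | ε.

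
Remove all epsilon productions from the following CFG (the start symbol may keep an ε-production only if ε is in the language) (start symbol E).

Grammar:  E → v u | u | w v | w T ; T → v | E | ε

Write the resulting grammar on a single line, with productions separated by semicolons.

E → v u | u | w v | w T | w; T → v | E

The nullable symbols are {T}.
ε ∉ L(G), so no ε-production is kept.
Add the nullable-subset variants: E → w T gives w T | w.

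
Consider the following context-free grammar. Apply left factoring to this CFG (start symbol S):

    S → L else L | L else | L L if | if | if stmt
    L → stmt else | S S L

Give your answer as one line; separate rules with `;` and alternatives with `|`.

S → L S' | if S''; L → stmt else | S S L; S' → L if | else S'''; S'' → ε | stmt; S''' → L | ε

S has alternatives sharing prefix 'L': factor to S → L S' with S' → else L | else | L if.
S has alternatives sharing prefix 'if': factor to S → if S'' with S'' → ε | stmt.
S' has alternatives sharing prefix 'else': factor to S' → else S''' with S''' → L | ε.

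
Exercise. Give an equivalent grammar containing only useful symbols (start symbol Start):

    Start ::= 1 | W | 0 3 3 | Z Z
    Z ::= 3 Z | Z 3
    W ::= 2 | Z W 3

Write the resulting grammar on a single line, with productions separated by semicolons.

Generating nonterminals: {Start, W}.
Reachable from Start after that: {Start, W}.
Removed useless symbols: {Z} and every production mentioning them.

Start ::= 1 | W | 0 3 3; W ::= 2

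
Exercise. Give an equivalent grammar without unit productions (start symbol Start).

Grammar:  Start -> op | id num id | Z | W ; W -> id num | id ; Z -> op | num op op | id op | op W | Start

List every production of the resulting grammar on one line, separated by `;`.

Start -> op | num op op | id op | op W | id num id | id num | id; W -> id num | id; Z -> op | num op op | id op | op W | id num id | id num | id

Unit pairs: Start ⇒* {W, Z}; Z ⇒* {Start, W}.
For each unit pair (A, B), copy every non-unit production of B to A, then drop all unit productions.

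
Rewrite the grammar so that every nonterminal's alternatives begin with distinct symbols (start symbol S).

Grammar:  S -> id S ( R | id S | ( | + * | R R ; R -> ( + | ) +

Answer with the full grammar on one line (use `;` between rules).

S has alternatives sharing prefix 'id S': factor to S → id S S' with S' → ( R | ε.

S -> ( | + * | R R | id S S'; R -> ( + | ) +; S' -> ( R | ε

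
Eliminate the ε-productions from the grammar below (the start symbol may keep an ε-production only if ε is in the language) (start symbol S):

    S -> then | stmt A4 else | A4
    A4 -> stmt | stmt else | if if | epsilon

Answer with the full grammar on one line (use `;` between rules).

Nullable set = {A4, S}.
ε ∈ L(G) since S is nullable, so keep S → ε.
For each production, add variants omitting each subset of nullable occurrences: S → stmt A4 else gives stmt A4 else | stmt else.

S -> then | stmt A4 else | stmt else | A4 | ε; A4 -> stmt | stmt else | if if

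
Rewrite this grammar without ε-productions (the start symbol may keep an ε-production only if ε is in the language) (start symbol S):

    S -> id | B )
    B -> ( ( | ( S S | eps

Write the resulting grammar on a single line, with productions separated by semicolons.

The nullable symbols are {B}.
ε ∉ L(G), so no ε-production is kept.
Expand every rule over subsets of its nullable positions: S → B ) gives B ) | ).

S -> id | B ) | ); B -> ( ( | ( S S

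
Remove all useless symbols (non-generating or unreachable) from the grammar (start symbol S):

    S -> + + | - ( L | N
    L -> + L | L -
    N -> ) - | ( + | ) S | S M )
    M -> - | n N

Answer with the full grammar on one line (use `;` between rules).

Generating nonterminals: {M, N, S}.
Reachable from S after that: {M, N, S}.
Removed useless symbols: {L} and every production mentioning them.

S -> + + | N; N -> ) - | ( + | ) S | S M ); M -> - | n N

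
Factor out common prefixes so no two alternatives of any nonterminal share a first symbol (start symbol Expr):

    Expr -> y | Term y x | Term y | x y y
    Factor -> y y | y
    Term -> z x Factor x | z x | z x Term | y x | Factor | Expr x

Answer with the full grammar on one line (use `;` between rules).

Expr -> y | x y y | Term y Expr1; Factor -> y Factor1; Term -> y x | Factor | Expr x | z x Term1; Expr1 -> x | ε; Factor1 -> y | ε; Term1 -> Factor x | ε | Term

Expr has alternatives sharing prefix 'Term y': factor to Expr → Term y Expr1 with Expr1 → x | ε.
Factor has alternatives sharing prefix 'y': factor to Factor → y Factor1 with Factor1 → y | ε.
Term has alternatives sharing prefix 'z x': factor to Term → z x Term1 with Term1 → Factor x | ε | Term.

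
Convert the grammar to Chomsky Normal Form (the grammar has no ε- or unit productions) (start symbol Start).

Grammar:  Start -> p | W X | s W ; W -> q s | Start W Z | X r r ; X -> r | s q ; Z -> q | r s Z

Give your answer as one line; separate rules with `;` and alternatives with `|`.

Start -> p | W X | X1 W; W -> X2 X1 | Start Y1 | X Y2; X -> r | X1 X2; Z -> q | X3 Y3; X1 -> s; X2 -> q; X3 -> r; Y1 -> W Z; Y2 -> X3 X3; Y3 -> X1 Z

Introduce a nonterminal for each terminal appearing in a rule of length ≥ 2: X1 → s, X2 → q, X3 → r.
Binarize each right-hand side of length ≥ 3 by chaining fresh nonterminals (Y1, Y2, …): affected rules were W → Start W Z; W → X X3 X3; Z → X3 X1 Z.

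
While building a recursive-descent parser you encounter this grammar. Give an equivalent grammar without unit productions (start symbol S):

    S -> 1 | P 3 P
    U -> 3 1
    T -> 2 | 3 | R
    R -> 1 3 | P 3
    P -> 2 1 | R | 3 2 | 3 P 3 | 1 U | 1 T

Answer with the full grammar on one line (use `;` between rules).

Unit pairs: P ⇒* {R}; T ⇒* {R}.
For each unit pair (A, B), copy every non-unit production of B to A, then drop all unit productions.

S -> 1 | P 3 P; U -> 3 1; T -> 1 3 | P 3 | 2 | 3; R -> 1 3 | P 3; P -> 2 1 | 3 2 | 3 P 3 | 1 U | 1 T | 1 3 | P 3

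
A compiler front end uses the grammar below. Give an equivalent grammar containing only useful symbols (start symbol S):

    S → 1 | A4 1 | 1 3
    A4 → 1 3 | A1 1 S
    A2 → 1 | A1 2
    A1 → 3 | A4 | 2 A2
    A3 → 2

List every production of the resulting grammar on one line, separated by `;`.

S → 1 | A4 1 | 1 3; A4 → 1 3 | A1 1 S; A2 → 1 | A1 2; A1 → 3 | A4 | 2 A2

Generating nonterminals: {A1, A2, A3, A4, S}.
Reachable from S after that: {A1, A2, A4, S}.
Removed useless symbols: {A3} and every production mentioning them.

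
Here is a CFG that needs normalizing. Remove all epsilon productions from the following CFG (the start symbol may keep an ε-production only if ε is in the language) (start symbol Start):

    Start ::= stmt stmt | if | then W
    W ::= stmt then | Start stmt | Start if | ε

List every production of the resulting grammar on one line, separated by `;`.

Nullable nonterminals: {W}.
ε ∉ L(G), so no ε-production is kept.
Add the nullable-subset variants: Start → then W gives then W | then.

Start ::= stmt stmt | if | then W | then; W ::= stmt then | Start stmt | Start if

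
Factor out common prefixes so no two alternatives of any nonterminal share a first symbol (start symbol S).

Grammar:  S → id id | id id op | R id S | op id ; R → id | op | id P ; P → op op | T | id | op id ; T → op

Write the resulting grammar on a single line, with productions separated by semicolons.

S has alternatives sharing prefix 'id id': factor to S → id id S' with S' → ε | op.
R has alternatives sharing prefix 'id': factor to R → id R' with R' → ε | P.
P has alternatives sharing prefix 'op': factor to P → op P' with P' → op | id.

S → R id S | op id | id id S'; R → op | id R'; P → T | id | op P'; T → op; S' → ε | op; R' → ε | P; P' → op | id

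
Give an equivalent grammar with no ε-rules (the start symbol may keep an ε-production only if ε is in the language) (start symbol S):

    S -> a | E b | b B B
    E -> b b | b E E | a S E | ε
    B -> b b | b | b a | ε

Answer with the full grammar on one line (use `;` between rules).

Nullable nonterminals: {B, E}.
ε ∉ L(G), so no ε-production is kept.
For each production, add variants omitting each subset of nullable occurrences: S → E b gives E b | b. S → b B B gives b B B | b B. E → b E E gives b E E | b E | b. E → a S E gives a S E | a S.

S -> a | E b | b | b B B | b B; E -> b b | b E E | b E | b | a S E | a S; B -> b b | b | b a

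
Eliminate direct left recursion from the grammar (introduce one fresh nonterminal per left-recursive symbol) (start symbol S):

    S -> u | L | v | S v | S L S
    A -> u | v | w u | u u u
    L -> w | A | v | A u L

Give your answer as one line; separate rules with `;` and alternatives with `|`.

S is directly left-recursive.
For S: α = {v, L S}, β = {u, L, v}. Rewrite as S → β S' and S' → α S' | ε.

S -> u S' | L S' | v S'; A -> u | v | w u | u u u; L -> w | A | v | A u L; S' -> v S' | L S S' | ε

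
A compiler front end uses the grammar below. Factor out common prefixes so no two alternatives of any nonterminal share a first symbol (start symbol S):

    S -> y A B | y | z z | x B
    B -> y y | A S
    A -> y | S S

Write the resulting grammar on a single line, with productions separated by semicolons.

S has alternatives sharing prefix 'y': factor to S → y S' with S' → A B | ε.

S -> z z | x B | y S'; B -> y y | A S; A -> y | S S; S' -> A B | ε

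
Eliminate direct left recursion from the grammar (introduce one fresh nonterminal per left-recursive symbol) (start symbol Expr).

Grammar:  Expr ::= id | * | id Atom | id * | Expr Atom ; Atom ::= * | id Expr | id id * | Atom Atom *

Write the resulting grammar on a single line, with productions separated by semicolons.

Left recursion appears on Expr, Atom.
For Expr: α = {Atom}, β = {id, *, id Atom, id *}. Rewrite as Expr → β Expr1 and Expr1 → α Expr1 | ε.
For Atom: α = {Atom *}, β = {*, id Expr, id id *}. Rewrite as Atom → β Atom1 and Atom1 → α Atom1 | ε.

Expr ::= id Expr1 | * Expr1 | id Atom Expr1 | id * Expr1; Atom ::= * Atom1 | id Expr Atom1 | id id * Atom1; Expr1 ::= Atom Expr1 | eps; Atom1 ::= Atom * Atom1 | eps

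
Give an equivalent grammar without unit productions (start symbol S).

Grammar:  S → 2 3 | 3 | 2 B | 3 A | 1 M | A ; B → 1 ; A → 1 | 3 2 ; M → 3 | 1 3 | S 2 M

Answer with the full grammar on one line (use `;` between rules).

S → 2 3 | 3 | 2 B | 3 A | 1 M | 1 | 3 2; B → 1; A → 1 | 3 2; M → 3 | 1 3 | S 2 M

Unit pairs: S ⇒* {A}.
For every A with A ⇒* B via unit rules, add B's non-unit alternatives to A; then delete every rule of the form X → Y.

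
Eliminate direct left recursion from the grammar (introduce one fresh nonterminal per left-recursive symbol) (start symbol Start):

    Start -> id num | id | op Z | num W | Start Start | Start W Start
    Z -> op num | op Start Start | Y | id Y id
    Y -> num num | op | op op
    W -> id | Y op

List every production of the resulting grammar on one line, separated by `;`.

Directly left-recursive nonterminal: Start.
For Start: α = {Start, W Start}, β = {id num, id, op Z, num W}. Rewrite as Start → β Start1 and Start1 → α Start1 | ε.

Start -> id num Start1 | id Start1 | op Z Start1 | num W Start1; Z -> op num | op Start Start | Y | id Y id; Y -> num num | op | op op; W -> id | Y op; Start1 -> Start Start1 | W Start Start1 | ε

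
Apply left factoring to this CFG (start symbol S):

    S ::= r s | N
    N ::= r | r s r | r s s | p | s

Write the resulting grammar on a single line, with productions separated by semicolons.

N has alternatives sharing prefix 'r': factor to N → r N' with N' → ε | s r | s s.
N' has alternatives sharing prefix 's': factor to N' → s N'' with N'' → r | s.

S ::= r s | N; N ::= p | s | r N'; N' ::= ε | s N''; N'' ::= r | s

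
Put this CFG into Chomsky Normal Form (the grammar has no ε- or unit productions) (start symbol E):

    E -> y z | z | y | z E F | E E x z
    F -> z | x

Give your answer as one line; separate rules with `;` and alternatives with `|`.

Introduce a nonterminal for each terminal appearing in a rule of length ≥ 2: X1 → y, X2 → z, X3 → x.
Binarize each right-hand side of length ≥ 3 by chaining fresh nonterminals (Y1, Y2, …): affected rules were E → X2 E F; E → E E X3 X2.

E -> X1 X2 | z | y | X2 Y1 | E Y2; F -> z | x; X1 -> y; X2 -> z; X3 -> x; Y1 -> E F; Y2 -> E Y3; Y3 -> X3 X2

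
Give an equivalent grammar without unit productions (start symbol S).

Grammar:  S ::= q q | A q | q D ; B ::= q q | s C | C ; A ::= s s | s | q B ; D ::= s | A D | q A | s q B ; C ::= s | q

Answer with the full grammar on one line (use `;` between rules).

S ::= q q | A q | q D; B ::= q q | s C | s | q; A ::= s s | s | q B; D ::= s | A D | q A | s q B; C ::= s | q

Unit pairs: B ⇒* {C}.
For each unit pair (A, B), copy every non-unit production of B to A, then drop all unit productions.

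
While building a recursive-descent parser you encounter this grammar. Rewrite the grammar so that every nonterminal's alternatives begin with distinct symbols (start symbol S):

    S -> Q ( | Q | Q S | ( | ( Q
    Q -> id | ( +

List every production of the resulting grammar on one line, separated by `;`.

S has alternatives sharing prefix 'Q': factor to S → Q S' with S' → ( | ε | S.
S has alternatives sharing prefix '(': factor to S → ( S'' with S'' → ε | Q.

S -> Q S' | ( S''; Q -> id | ( +; S' -> ( | ε | S; S'' -> ε | Q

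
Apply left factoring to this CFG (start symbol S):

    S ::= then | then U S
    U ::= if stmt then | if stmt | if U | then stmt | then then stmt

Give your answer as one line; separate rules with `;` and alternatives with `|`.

S ::= then S'; U ::= if U' | then U''; S' ::= eps | U S; U' ::= U | stmt U'''; U'' ::= stmt | then stmt; U''' ::= then | eps

S has alternatives sharing prefix 'then': factor to S → then S' with S' → ε | U S.
U has alternatives sharing prefix 'if': factor to U → if U' with U' → stmt then | stmt | U.
U has alternatives sharing prefix 'then': factor to U → then U'' with U'' → stmt | then stmt.
U' has alternatives sharing prefix 'stmt': factor to U' → stmt U''' with U''' → then | ε.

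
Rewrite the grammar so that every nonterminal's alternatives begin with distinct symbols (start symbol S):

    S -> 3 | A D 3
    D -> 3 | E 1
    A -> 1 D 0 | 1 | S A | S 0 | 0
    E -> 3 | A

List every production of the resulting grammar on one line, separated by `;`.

A has alternatives sharing prefix '1': factor to A → 1 A' with A' → D 0 | ε.
A has alternatives sharing prefix 'S': factor to A → S A'' with A'' → A | 0.

S -> 3 | A D 3; D -> 3 | E 1; A -> 0 | 1 A' | S A''; E -> 3 | A; A' -> D 0 | ε; A'' -> A | 0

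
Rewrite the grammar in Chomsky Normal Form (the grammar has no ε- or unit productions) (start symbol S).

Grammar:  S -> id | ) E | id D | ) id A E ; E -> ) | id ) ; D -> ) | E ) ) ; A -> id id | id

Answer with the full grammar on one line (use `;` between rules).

Introduce a nonterminal for each terminal appearing in a rule of length ≥ 2: X1 → ), X2 → id.
Binarize each right-hand side of length ≥ 3 by chaining fresh nonterminals (Y1, Y2, …): affected rules were S → X1 X2 A E; D → E X1 X1.

S -> id | X1 E | X2 D | X1 Y1; E -> ) | X2 X1; D -> ) | E Y3; A -> X2 X2 | id; X1 -> ); X2 -> id; Y1 -> X2 Y2; Y2 -> A E; Y3 -> X1 X1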